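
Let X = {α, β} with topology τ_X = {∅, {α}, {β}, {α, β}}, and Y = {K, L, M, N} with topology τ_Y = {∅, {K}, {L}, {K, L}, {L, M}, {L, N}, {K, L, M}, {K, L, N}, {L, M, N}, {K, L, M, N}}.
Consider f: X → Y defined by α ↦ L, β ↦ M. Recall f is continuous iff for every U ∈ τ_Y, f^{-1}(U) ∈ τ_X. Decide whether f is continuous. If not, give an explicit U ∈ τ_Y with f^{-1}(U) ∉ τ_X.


f IS continuous.

Compute f^{-1}(U) for each U ∈ τ_Y:
  U = ∅: f^{-1}(U) = ∅ ∈ τ_X ✓.
  U = {K}: f^{-1}(U) = ∅ ∈ τ_X ✓.
  U = {L}: f^{-1}(U) = {α} ∈ τ_X ✓.
  U = {K, L}: f^{-1}(U) = {α} ∈ τ_X ✓.
  U = {L, M}: f^{-1}(U) = {α, β} ∈ τ_X ✓.
  U = {L, N}: f^{-1}(U) = {α} ∈ τ_X ✓.
  U = {K, L, M}: f^{-1}(U) = {α, β} ∈ τ_X ✓.
  U = {K, L, N}: f^{-1}(U) = {α} ∈ τ_X ✓.
  U = {L, M, N}: f^{-1}(U) = {α, β} ∈ τ_X ✓.
  U = {K, L, M, N}: f^{-1}(U) = {α, β} ∈ τ_X ✓.
Every preimage lies in τ_X, so f IS continuous.


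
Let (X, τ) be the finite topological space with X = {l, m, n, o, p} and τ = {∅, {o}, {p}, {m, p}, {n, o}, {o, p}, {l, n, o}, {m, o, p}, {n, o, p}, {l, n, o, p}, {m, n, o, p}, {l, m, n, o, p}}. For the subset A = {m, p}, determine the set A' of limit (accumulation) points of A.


A' = {m}

For each x ∈ X, list the open sets U ∈ τ with x ∈ U, then check whether U ∩ (A ∖ {x}) ≠ ∅ for every such U.
  x = l: open {l, n, o} ∋ x has {l, n, o} ∩ (A ∖ {l}) = ∅, so x is NOT a limit point.
  x = m: opens ∋ x are {m, p}, {m, o, p}, {m, n, o, p}, {l, m, n, o, p}; each meets A ∖ {m}, so x IS a limit point.
  x = n: open {n, o} ∋ x has {n, o} ∩ (A ∖ {n}) = ∅, so x is NOT a limit point.
  x = o: open {o} ∋ x has {o} ∩ (A ∖ {o}) = ∅, so x is NOT a limit point.
  x = p: open {p} ∋ x has {p} ∩ (A ∖ {p}) = ∅, so x is NOT a limit point.
Collecting: A' = {m}.


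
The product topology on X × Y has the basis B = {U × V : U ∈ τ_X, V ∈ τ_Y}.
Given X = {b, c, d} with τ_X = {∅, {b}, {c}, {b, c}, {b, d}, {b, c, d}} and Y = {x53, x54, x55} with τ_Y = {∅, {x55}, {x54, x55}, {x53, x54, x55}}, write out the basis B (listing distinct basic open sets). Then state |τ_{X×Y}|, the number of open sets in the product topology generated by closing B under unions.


Basis B = {∅ × ∅, {b} × {x55}, {c} × {x55}, {b} × {x54, x55}, {b, c} × {x55}, {b, d} × {x55}, {c} × {x54, x55}, {b} × {x53, x54, x55}, {b, c, d} × {x55}, {c} × {x53, x54, x55}, {b, c} × {x54, x55}, {b, d} × {x54, x55}, {b, c} × {x53, x54, x55}, {b, d} × {x53, x54, x55}, {b, c, d} × {x54, x55}, {b, c, d} × {x53, x54, x55}}; |τ_{X×Y}| = 40.

Enumerate products U × V with U ∈ τ_X, V ∈ τ_Y (deduplicated):
  ∅ × ∅ = {} (∅)
  {b} × {x55} = {(b,x55)}
  {c} × {x55} = {(c,x55)}
  {b} × {x54, x55} = {(b,x54), (b,x55)}
  {b, c} × {x55} = {(b,x55), (c,x55)}
  {b, d} × {x55} = {(b,x55), (d,x55)}
  {c} × {x54, x55} = {(c,x54), (c,x55)}
  {b} × {x53, x54, x55} = {(b,x53), (b,x54), (b,x55)}
  {b, c, d} × {x55} = {(b,x55), (c,x55), (d,x55)}
  {c} × {x53, x54, x55} = {(c,x53), (c,x54), (c,x55)}
  {b, c} × {x54, x55} = {(b,x54), (b,x55), (c,x54), (c,x55)}
  {b, d} × {x54, x55} = {(b,x54), (b,x55), (d,x54), (d,x55)}
  {b, c} × {x53, x54, x55} = {(b,x53), (b,x54), (b,x55), (c,x53), (c,x54), (c,x55)}
  {b, d} × {x53, x54, x55} = {(b,x53), (b,x54), (b,x55), (d,x53), (d,x54), (d,x55)}
  {b, c, d} × {x54, x55} = {(b,x54), (b,x55), (c,x54), (c,x55), (d,x54), (d,x55)}
  {b, c, d} × {x53, x54, x55} = {(b,x53), (b,x54), (b,x55), (c,x53), (c,x54), (c,x55), (d,x53), (d,x54), (d,x55)}
These 16 distinct sets form the basis B.
Close under arbitrary unions to get τ_{X×Y}; counting gives |τ_{X×Y}| = 40.


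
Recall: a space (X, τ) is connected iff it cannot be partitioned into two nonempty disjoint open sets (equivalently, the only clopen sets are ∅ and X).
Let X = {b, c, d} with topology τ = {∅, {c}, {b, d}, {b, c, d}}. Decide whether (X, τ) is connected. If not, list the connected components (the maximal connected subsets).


(X, τ) is disconnected; components = [{c}, {b, d}].

Find clopen sets (U ∈ τ with X ∖ U ∈ τ):
  U = ∅, X ∖ U = {b, c, d} — both open, so U is clopen.
  U = {c}, X ∖ U = {b, d} — both open, so U is clopen.
  U = {b, d}, X ∖ U = {c} — both open, so U is clopen.
  U = {b, c, d}, X ∖ U = ∅ — both open, so U is clopen.
Nontrivial clopen(s) exist: e.g. {c}. So (X, τ) is disconnected.
Compute connected components by grouping points that agree on all clopens:
  component: {c}
  component: {b, d}


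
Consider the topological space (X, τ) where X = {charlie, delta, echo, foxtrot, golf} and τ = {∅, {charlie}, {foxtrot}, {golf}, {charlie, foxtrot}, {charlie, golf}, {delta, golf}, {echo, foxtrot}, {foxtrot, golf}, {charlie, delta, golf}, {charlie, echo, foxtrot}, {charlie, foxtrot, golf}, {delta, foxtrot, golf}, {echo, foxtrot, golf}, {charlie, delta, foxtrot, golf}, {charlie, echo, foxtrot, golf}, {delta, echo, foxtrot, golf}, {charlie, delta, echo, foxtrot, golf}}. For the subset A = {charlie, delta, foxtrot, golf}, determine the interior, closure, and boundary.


int(A) = {charlie, delta, foxtrot, golf}, cl(A) = {charlie, delta, echo, foxtrot, golf}, ∂A = {echo}.

Closed sets in (X, τ) are complements of opens:
  closed(X, τ) = {∅, {charlie}, {delta}, {echo}, {charlie, delta}, {charlie, echo}, {delta, echo}, {delta, golf}, {echo, foxtrot}, {charlie, delta, echo}, {charlie, delta, golf}, {charlie, echo, foxtrot}, {delta, echo, foxtrot}, {delta, echo, golf}, {charlie, delta, echo, foxtrot}, {charlie, delta, echo, golf}, {delta, echo, foxtrot, golf}, {charlie, delta, echo, foxtrot, golf}}.
int(A) = ⋃ {U ∈ τ : U ⊆ A}. Opens contained in A: ∅, {charlie}, {foxtrot}, {golf}, {charlie, foxtrot}, {charlie, golf}, {delta, golf}, {foxtrot, golf}, {charlie, delta, golf}, {charlie, foxtrot, golf}, {delta, foxtrot, golf}, {charlie, delta, foxtrot, golf}.
Taking the union of these: int(A) = {charlie, delta, foxtrot, golf}.
cl(A) = ⋂ {C closed : A ⊆ C}. Closed sets containing A: {charlie, delta, echo, foxtrot, golf}.
Intersecting these: cl(A) = {charlie, delta, echo, foxtrot, golf}.
∂A = cl(A) ∖ int(A) = {charlie, delta, echo, foxtrot, golf} ∖ {charlie, delta, foxtrot, golf} = {echo}.


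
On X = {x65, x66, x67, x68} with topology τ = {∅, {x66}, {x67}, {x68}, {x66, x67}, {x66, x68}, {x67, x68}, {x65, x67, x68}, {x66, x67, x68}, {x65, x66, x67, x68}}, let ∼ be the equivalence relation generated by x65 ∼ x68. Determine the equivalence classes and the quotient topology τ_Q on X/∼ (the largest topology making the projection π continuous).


X/∼ = {[x65=x68], [x66], [x67]}; |τ_Q| = 6.

Equivalence classes: [x65=x68], [x66], [x67].
Quotient map π: X → X/∼ sends x65 ↦ [x65=x68], x66 ↦ [x66], x67 ↦ [x67], x68 ↦ [x65=x68].
For each subset V ⊆ X/∼, compute π^{-1}(V) ⊆ X and check whether π^{-1}(V) ∈ τ. V is open in τ_Q iff π^{-1}(V) ∈ τ.
  V = {}: π^{-1}(V) = ∅ ∈ τ ✓.
  V = {[x65=x68]}: π^{-1}(V) = {x65, x68} ∉ τ ✗.
  V = {[x66]}: π^{-1}(V) = {x66} ∈ τ ✓.
  V = {[x65=x68], [x66]}: π^{-1}(V) = {x65, x66, x68} ∉ τ ✗.
  V = {[x67]}: π^{-1}(V) = {x67} ∈ τ ✓.
  V = {[x65=x68], [x67]}: π^{-1}(V) = {x65, x67, x68} ∈ τ ✓.
  V = {[x66], [x67]}: π^{-1}(V) = {x66, x67} ∈ τ ✓.
  V = {[x65=x68], [x66], [x67]}: π^{-1}(V) = {x65, x66, x67, x68} ∈ τ ✓.
Open sets in the quotient: τ_Q = {{}, {[x66]}, {[x67]}, {[x65=x68], [x67]}, {[x66], [x67]}, {[x65=x68], [x66], [x67]}} (6 elements).


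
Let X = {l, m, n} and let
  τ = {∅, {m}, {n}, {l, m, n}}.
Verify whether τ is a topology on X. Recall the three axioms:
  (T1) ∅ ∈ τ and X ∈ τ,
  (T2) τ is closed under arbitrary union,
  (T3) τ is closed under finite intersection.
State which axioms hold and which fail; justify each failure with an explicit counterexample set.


τ is NOT a topology on X.

Axiom (T1): ∅ ∈ τ? Yes; X ∈ τ? Yes.
Axiom (T2/T3): check pairwise unions and intersections of members of τ.
Counterexample for (T2): {m} ∪ {n} = {m, n} ∉ τ. Therefore τ is NOT a topology.


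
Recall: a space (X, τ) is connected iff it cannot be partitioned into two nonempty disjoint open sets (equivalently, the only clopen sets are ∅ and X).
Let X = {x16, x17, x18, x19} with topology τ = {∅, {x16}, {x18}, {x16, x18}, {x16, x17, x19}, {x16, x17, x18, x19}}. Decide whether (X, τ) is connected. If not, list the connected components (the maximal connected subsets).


(X, τ) is disconnected; components = [{x18}, {x16, x17, x19}].

Find clopen sets (U ∈ τ with X ∖ U ∈ τ):
  U = ∅, X ∖ U = {x16, x17, x18, x19} — both open, so U is clopen.
  U = {x18}, X ∖ U = {x16, x17, x19} — both open, so U is clopen.
  U = {x16, x17, x19}, X ∖ U = {x18} — both open, so U is clopen.
  U = {x16, x17, x18, x19}, X ∖ U = ∅ — both open, so U is clopen.
Nontrivial clopen(s) exist: e.g. {x18}. So (X, τ) is disconnected.
Compute connected components by grouping points that agree on all clopens:
  component: {x18}
  component: {x16, x17, x19}


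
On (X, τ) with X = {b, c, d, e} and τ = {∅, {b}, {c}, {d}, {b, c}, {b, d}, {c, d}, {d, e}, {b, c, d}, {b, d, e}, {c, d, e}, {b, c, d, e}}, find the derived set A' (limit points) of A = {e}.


A' = ∅

For each x ∈ X, list the open sets U ∈ τ with x ∈ U, then check whether U ∩ (A ∖ {x}) ≠ ∅ for every such U.
  x = b: open {b} ∋ x has {b} ∩ (A ∖ {b}) = ∅, so x is NOT a limit point.
  x = c: open {c} ∋ x has {c} ∩ (A ∖ {c}) = ∅, so x is NOT a limit point.
  x = d: open {d} ∋ x has {d} ∩ (A ∖ {d}) = ∅, so x is NOT a limit point.
  x = e: open {d, e} ∋ x has {d, e} ∩ (A ∖ {e}) = ∅, so x is NOT a limit point.
Collecting: A' = ∅.


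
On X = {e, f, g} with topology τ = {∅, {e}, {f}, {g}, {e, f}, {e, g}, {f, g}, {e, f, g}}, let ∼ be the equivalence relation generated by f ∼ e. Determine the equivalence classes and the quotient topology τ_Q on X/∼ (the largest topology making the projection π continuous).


X/∼ = {[e=f], [g]}; |τ_Q| = 4.

Equivalence classes: [e=f], [g].
Quotient map π: X → X/∼ sends e ↦ [e=f], f ↦ [e=f], g ↦ [g].
For each subset V ⊆ X/∼, compute π^{-1}(V) ⊆ X and check whether π^{-1}(V) ∈ τ. V is open in τ_Q iff π^{-1}(V) ∈ τ.
  V = {}: π^{-1}(V) = ∅ ∈ τ ✓.
  V = {[e=f]}: π^{-1}(V) = {e, f} ∈ τ ✓.
  V = {[g]}: π^{-1}(V) = {g} ∈ τ ✓.
  V = {[e=f], [g]}: π^{-1}(V) = {e, f, g} ∈ τ ✓.
Open sets in the quotient: τ_Q = {{}, {[e=f]}, {[g]}, {[e=f], [g]}} (4 elements).


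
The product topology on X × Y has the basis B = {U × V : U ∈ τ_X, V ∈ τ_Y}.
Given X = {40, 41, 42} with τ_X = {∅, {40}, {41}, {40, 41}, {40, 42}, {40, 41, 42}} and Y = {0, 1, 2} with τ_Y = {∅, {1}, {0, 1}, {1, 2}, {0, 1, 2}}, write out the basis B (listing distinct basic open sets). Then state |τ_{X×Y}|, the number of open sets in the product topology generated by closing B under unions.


Basis B = {∅ × ∅, {40} × {1}, {41} × {1}, {40} × {0, 1}, {40} × {1, 2}, {40, 41} × {1}, {40, 42} × {1}, {41} × {0, 1}, {41} × {1, 2}, {40} × {0, 1, 2}, {40, 41, 42} × {1}, {41} × {0, 1, 2}, {40, 41} × {0, 1}, {40, 42} × {0, 1}, {40, 41} × {1, 2}, {40, 42} × {1, 2}, {40, 41} × {0, 1, 2}, {40, 42} × {0, 1, 2}, {40, 41, 42} × {0, 1}, {40, 41, 42} × {1, 2}, {40, 41, 42} × {0, 1, 2}}; |τ_{X×Y}| = 70.

Enumerate products U × V with U ∈ τ_X, V ∈ τ_Y (deduplicated):
  ∅ × ∅ = {} (∅)
  {40} × {1} = {(40,1)}
  {41} × {1} = {(41,1)}
  {40} × {0, 1} = {(40,0), (40,1)}
  {40} × {1, 2} = {(40,1), (40,2)}
  {40, 41} × {1} = {(40,1), (41,1)}
  {40, 42} × {1} = {(40,1), (42,1)}
  {41} × {0, 1} = {(41,0), (41,1)}
  {41} × {1, 2} = {(41,1), (41,2)}
  {40} × {0, 1, 2} = {(40,0), (40,1), (40,2)}
  {40, 41, 42} × {1} = {(40,1), (41,1), (42,1)}
  {41} × {0, 1, 2} = {(41,0), (41,1), (41,2)}
  {40, 41} × {0, 1} = {(40,0), (40,1), (41,0), (41,1)}
  {40, 42} × {0, 1} = {(40,0), (40,1), (42,0), (42,1)}
  {40, 41} × {1, 2} = {(40,1), (40,2), (41,1), (41,2)}
  {40, 42} × {1, 2} = {(40,1), (40,2), (42,1), (42,2)}
  {40, 41} × {0, 1, 2} = {(40,0), (40,1), (40,2), (41,0), (41,1), (41,2)}
  {40, 42} × {0, 1, 2} = {(40,0), (40,1), (40,2), (42,0), (42,1), (42,2)}
  {40, 41, 42} × {0, 1} = {(40,0), (40,1), (41,0), (41,1), (42,0), (42,1)}
  {40, 41, 42} × {1, 2} = {(40,1), (40,2), (41,1), (41,2), (42,1), (42,2)}
  {40, 41, 42} × {0, 1, 2} = {(40,0), (40,1), (40,2), (41,0), (41,1), (41,2), (42,0), (42,1), (42,2)}
These 21 distinct sets form the basis B.
Close under arbitrary unions to get τ_{X×Y}; counting gives |τ_{X×Y}| = 70.


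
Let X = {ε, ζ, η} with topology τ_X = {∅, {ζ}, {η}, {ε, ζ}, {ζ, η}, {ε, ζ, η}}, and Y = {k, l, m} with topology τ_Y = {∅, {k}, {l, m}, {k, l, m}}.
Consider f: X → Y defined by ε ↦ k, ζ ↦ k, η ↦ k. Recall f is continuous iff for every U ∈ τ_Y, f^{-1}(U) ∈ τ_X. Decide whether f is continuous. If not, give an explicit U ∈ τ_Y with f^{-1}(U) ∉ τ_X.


f IS continuous.

Compute f^{-1}(U) for each U ∈ τ_Y:
  U = ∅: f^{-1}(U) = ∅ ∈ τ_X ✓.
  U = {k}: f^{-1}(U) = {ε, ζ, η} ∈ τ_X ✓.
  U = {l, m}: f^{-1}(U) = ∅ ∈ τ_X ✓.
  U = {k, l, m}: f^{-1}(U) = {ε, ζ, η} ∈ τ_X ✓.
Every preimage lies in τ_X, so f IS continuous.


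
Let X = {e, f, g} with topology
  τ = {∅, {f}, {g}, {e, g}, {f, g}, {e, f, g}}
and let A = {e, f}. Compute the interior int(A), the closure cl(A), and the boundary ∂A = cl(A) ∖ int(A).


int(A) = {f}, cl(A) = {e, f}, ∂A = {e}.

Closed sets in (X, τ) are complements of opens:
  closed(X, τ) = {∅, {e}, {f}, {e, f}, {e, g}, {e, f, g}}.
int(A) = ⋃ {U ∈ τ : U ⊆ A}. Opens contained in A: ∅, {f}.
Taking the union of these: int(A) = {f}.
cl(A) = ⋂ {C closed : A ⊆ C}. Closed sets containing A: {e, f}, {e, f, g}.
Intersecting these: cl(A) = {e, f}.
∂A = cl(A) ∖ int(A) = {e, f} ∖ {f} = {e}.


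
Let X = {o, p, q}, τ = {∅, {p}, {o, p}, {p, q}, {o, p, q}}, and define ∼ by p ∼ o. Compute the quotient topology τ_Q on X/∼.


X/∼ = {[o=p], [q]}; |τ_Q| = 3.

Equivalence classes: [o=p], [q].
Quotient map π: X → X/∼ sends o ↦ [o=p], p ↦ [o=p], q ↦ [q].
For each subset V ⊆ X/∼, compute π^{-1}(V) ⊆ X and check whether π^{-1}(V) ∈ τ. V is open in τ_Q iff π^{-1}(V) ∈ τ.
  V = {}: π^{-1}(V) = ∅ ∈ τ ✓.
  V = {[o=p]}: π^{-1}(V) = {o, p} ∈ τ ✓.
  V = {[q]}: π^{-1}(V) = {q} ∉ τ ✗.
  V = {[o=p], [q]}: π^{-1}(V) = {o, p, q} ∈ τ ✓.
Open sets in the quotient: τ_Q = {{}, {[o=p]}, {[o=p], [q]}} (3 elements).


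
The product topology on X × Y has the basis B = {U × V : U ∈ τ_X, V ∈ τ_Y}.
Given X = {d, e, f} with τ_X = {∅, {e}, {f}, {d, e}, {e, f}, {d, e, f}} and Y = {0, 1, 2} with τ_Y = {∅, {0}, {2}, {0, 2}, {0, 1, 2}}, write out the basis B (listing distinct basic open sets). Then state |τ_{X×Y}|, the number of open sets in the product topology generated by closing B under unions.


Basis B = {∅ × ∅, {e} × {0}, {e} × {2}, {f} × {0}, {f} × {2}, {d, e} × {0}, {d, e} × {2}, {e} × {0, 2}, {e, f} × {0}, {e, f} × {2}, {f} × {0, 2}, {d, e, f} × {0}, {d, e, f} × {2}, {e} × {0, 1, 2}, {f} × {0, 1, 2}, {d, e} × {0, 2}, {e, f} × {0, 2}, {d, e} × {0, 1, 2}, {d, e, f} × {0, 2}, {e, f} × {0, 1, 2}, {d, e, f} × {0, 1, 2}}; |τ_{X×Y}| = 70.

Enumerate products U × V with U ∈ τ_X, V ∈ τ_Y (deduplicated):
  ∅ × ∅ = {} (∅)
  {e} × {0} = {(e,0)}
  {e} × {2} = {(e,2)}
  {f} × {0} = {(f,0)}
  {f} × {2} = {(f,2)}
  {d, e} × {0} = {(d,0), (e,0)}
  {d, e} × {2} = {(d,2), (e,2)}
  {e} × {0, 2} = {(e,0), (e,2)}
  {e, f} × {0} = {(e,0), (f,0)}
  {e, f} × {2} = {(e,2), (f,2)}
  {f} × {0, 2} = {(f,0), (f,2)}
  {d, e, f} × {0} = {(d,0), (e,0), (f,0)}
  {d, e, f} × {2} = {(d,2), (e,2), (f,2)}
  {e} × {0, 1, 2} = {(e,0), (e,1), (e,2)}
  {f} × {0, 1, 2} = {(f,0), (f,1), (f,2)}
  {d, e} × {0, 2} = {(d,0), (d,2), (e,0), (e,2)}
  {e, f} × {0, 2} = {(e,0), (e,2), (f,0), (f,2)}
  {d, e} × {0, 1, 2} = {(d,0), (d,1), (d,2), (e,0), (e,1), (e,2)}
  {d, e, f} × {0, 2} = {(d,0), (d,2), (e,0), (e,2), (f,0), (f,2)}
  {e, f} × {0, 1, 2} = {(e,0), (e,1), (e,2), (f,0), (f,1), (f,2)}
  {d, e, f} × {0, 1, 2} = {(d,0), (d,1), (d,2), (e,0), (e,1), (e,2), (f,0), (f,1), (f,2)}
These 21 distinct sets form the basis B.
Close under arbitrary unions to get τ_{X×Y}; counting gives |τ_{X×Y}| = 70.


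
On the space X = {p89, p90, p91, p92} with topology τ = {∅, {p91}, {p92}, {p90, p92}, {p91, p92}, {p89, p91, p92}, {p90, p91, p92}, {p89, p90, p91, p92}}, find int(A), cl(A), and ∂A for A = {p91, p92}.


int(A) = {p91, p92}, cl(A) = {p89, p90, p91, p92}, ∂A = {p89, p90}.

Closed sets in (X, τ) are complements of opens:
  closed(X, τ) = {∅, {p89}, {p90}, {p89, p90}, {p89, p91}, {p89, p90, p91}, {p89, p90, p92}, {p89, p90, p91, p92}}.
int(A) = ⋃ {U ∈ τ : U ⊆ A}. Opens contained in A: ∅, {p91}, {p92}, {p91, p92}.
Taking the union of these: int(A) = {p91, p92}.
cl(A) = ⋂ {C closed : A ⊆ C}. Closed sets containing A: {p89, p90, p91, p92}.
Intersecting these: cl(A) = {p89, p90, p91, p92}.
∂A = cl(A) ∖ int(A) = {p89, p90, p91, p92} ∖ {p91, p92} = {p89, p90}.


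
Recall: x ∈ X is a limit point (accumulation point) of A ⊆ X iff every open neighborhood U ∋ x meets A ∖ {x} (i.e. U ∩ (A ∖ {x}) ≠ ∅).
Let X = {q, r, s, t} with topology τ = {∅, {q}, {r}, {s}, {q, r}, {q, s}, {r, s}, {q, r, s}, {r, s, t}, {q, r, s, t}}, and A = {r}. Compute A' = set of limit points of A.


A' = {t}

For each x ∈ X, list the open sets U ∈ τ with x ∈ U, then check whether U ∩ (A ∖ {x}) ≠ ∅ for every such U.
  x = q: open {q} ∋ x has {q} ∩ (A ∖ {q}) = ∅, so x is NOT a limit point.
  x = r: open {r} ∋ x has {r} ∩ (A ∖ {r}) = ∅, so x is NOT a limit point.
  x = s: open {s} ∋ x has {s} ∩ (A ∖ {s}) = ∅, so x is NOT a limit point.
  x = t: opens ∋ x are {r, s, t}, {q, r, s, t}; each meets A ∖ {t}, so x IS a limit point.
Collecting: A' = {t}.


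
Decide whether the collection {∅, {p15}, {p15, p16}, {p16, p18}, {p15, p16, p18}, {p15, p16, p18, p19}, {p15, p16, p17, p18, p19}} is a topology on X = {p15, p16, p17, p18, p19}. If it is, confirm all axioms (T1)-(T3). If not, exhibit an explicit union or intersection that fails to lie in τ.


τ is NOT a topology on X.

Axiom (T1): ∅ ∈ τ? Yes; X ∈ τ? Yes.
Axiom (T2/T3): check pairwise unions and intersections of members of τ.
Counterexample for (T3): {p15, p16} ∩ {p16, p18} = {p16} ∉ τ. Therefore τ is NOT a topology.


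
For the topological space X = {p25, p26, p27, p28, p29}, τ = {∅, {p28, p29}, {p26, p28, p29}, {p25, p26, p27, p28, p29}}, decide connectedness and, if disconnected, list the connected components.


(X, τ) is connected.

Find clopen sets (U ∈ τ with X ∖ U ∈ τ):
  U = ∅, X ∖ U = {p25, p26, p27, p28, p29} — both open, so U is clopen.
  U = {p25, p26, p27, p28, p29}, X ∖ U = ∅ — both open, so U is clopen.
Only trivial clopens (∅ and X) exist, so (X, τ) is connected.
Compute connected components by grouping points that agree on all clopens:
  component: {p25, p26, p27, p28, p29}


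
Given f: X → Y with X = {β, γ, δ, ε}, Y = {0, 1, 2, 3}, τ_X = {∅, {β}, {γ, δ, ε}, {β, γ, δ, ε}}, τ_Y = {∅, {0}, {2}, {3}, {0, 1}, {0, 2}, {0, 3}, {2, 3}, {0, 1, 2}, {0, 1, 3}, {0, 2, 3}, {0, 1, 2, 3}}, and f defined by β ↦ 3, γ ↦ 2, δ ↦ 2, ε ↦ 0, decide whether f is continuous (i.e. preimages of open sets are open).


f is NOT continuous.

Compute f^{-1}(U) for each U ∈ τ_Y:
  U = ∅: f^{-1}(U) = ∅ ∈ τ_X ✓.
  U = {0}: f^{-1}(U) = {ε} ∉ τ_X ✗.
  U = {2}: f^{-1}(U) = {γ, δ} ∉ τ_X ✗.
  U = {3}: f^{-1}(U) = {β} ∈ τ_X ✓.
  U = {0, 1}: f^{-1}(U) = {ε} ∉ τ_X ✗.
  U = {0, 2}: f^{-1}(U) = {γ, δ, ε} ∈ τ_X ✓.
  U = {0, 3}: f^{-1}(U) = {β, ε} ∉ τ_X ✗.
  U = {2, 3}: f^{-1}(U) = {β, γ, δ} ∉ τ_X ✗.
  U = {0, 1, 2}: f^{-1}(U) = {γ, δ, ε} ∈ τ_X ✓.
  U = {0, 1, 3}: f^{-1}(U) = {β, ε} ∉ τ_X ✗.
  U = {0, 2, 3}: f^{-1}(U) = {β, γ, δ, ε} ∈ τ_X ✓.
  U = {0, 1, 2, 3}: f^{-1}(U) = {β, γ, δ, ε} ∈ τ_X ✓.
Found U = {0} with f^{-1}(U) = {ε} not in τ_X. Therefore f is NOT continuous.


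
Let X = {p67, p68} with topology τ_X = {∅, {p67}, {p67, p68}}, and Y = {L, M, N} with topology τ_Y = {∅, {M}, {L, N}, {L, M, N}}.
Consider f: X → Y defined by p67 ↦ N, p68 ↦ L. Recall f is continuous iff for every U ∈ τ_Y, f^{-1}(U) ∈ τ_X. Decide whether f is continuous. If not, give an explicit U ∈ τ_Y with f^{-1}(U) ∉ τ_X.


f IS continuous.

Compute f^{-1}(U) for each U ∈ τ_Y:
  U = ∅: f^{-1}(U) = ∅ ∈ τ_X ✓.
  U = {M}: f^{-1}(U) = ∅ ∈ τ_X ✓.
  U = {L, N}: f^{-1}(U) = {p67, p68} ∈ τ_X ✓.
  U = {L, M, N}: f^{-1}(U) = {p67, p68} ∈ τ_X ✓.
Every preimage lies in τ_X, so f IS continuous.


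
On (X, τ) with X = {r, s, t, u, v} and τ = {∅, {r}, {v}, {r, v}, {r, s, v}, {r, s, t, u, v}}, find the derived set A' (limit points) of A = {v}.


A' = {s, t, u}

For each x ∈ X, list the open sets U ∈ τ with x ∈ U, then check whether U ∩ (A ∖ {x}) ≠ ∅ for every such U.
  x = r: open {r} ∋ x has {r} ∩ (A ∖ {r}) = ∅, so x is NOT a limit point.
  x = s: opens ∋ x are {r, s, v}, {r, s, t, u, v}; each meets A ∖ {s}, so x IS a limit point.
  x = t: opens ∋ x are {r, s, t, u, v}; each meets A ∖ {t}, so x IS a limit point.
  x = u: opens ∋ x are {r, s, t, u, v}; each meets A ∖ {u}, so x IS a limit point.
  x = v: open {v} ∋ x has {v} ∩ (A ∖ {v}) = ∅, so x is NOT a limit point.
Collecting: A' = {s, t, u}.


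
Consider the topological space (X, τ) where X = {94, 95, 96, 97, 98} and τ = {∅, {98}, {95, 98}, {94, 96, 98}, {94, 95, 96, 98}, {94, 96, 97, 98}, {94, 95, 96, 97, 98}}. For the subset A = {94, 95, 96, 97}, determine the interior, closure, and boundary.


int(A) = ∅, cl(A) = {94, 95, 96, 97}, ∂A = {94, 95, 96, 97}.

Closed sets in (X, τ) are complements of opens:
  closed(X, τ) = {∅, {95}, {97}, {95, 97}, {94, 96, 97}, {94, 95, 96, 97}, {94, 95, 96, 97, 98}}.
int(A) = ⋃ {U ∈ τ : U ⊆ A}. Opens contained in A: ∅.
Taking the union of these: int(A) = ∅.
cl(A) = ⋂ {C closed : A ⊆ C}. Closed sets containing A: {94, 95, 96, 97}, {94, 95, 96, 97, 98}.
Intersecting these: cl(A) = {94, 95, 96, 97}.
∂A = cl(A) ∖ int(A) = {94, 95, 96, 97} ∖ ∅ = {94, 95, 96, 97}.


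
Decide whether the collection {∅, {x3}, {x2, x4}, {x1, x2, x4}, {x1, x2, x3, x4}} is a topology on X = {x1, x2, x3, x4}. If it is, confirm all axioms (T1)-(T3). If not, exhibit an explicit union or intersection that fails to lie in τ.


τ is NOT a topology on X.

Axiom (T1): ∅ ∈ τ? Yes; X ∈ τ? Yes.
Axiom (T2/T3): check pairwise unions and intersections of members of τ.
Counterexample for (T2): {x3} ∪ {x2, x4} = {x2, x3, x4} ∉ τ. Therefore τ is NOT a topology.


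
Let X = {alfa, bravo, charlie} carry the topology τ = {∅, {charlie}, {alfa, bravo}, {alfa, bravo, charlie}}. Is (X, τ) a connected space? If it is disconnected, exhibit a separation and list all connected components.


(X, τ) is disconnected; components = [{charlie}, {alfa, bravo}].

Find clopen sets (U ∈ τ with X ∖ U ∈ τ):
  U = ∅, X ∖ U = {alfa, bravo, charlie} — both open, so U is clopen.
  U = {charlie}, X ∖ U = {alfa, bravo} — both open, so U is clopen.
  U = {alfa, bravo}, X ∖ U = {charlie} — both open, so U is clopen.
  U = {alfa, bravo, charlie}, X ∖ U = ∅ — both open, so U is clopen.
Nontrivial clopen(s) exist: e.g. {charlie}. So (X, τ) is disconnected.
Compute connected components by grouping points that agree on all clopens:
  component: {charlie}
  component: {alfa, bravo}


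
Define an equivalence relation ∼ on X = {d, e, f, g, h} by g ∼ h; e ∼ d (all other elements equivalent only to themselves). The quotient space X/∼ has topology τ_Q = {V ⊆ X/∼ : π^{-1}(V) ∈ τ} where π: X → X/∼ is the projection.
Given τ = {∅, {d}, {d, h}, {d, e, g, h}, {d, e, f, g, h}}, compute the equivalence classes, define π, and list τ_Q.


X/∼ = {[d=e], [f], [g=h]}; |τ_Q| = 3.

Equivalence classes: [d=e], [f], [g=h].
Quotient map π: X → X/∼ sends d ↦ [d=e], e ↦ [d=e], f ↦ [f], g ↦ [g=h], h ↦ [g=h].
For each subset V ⊆ X/∼, compute π^{-1}(V) ⊆ X and check whether π^{-1}(V) ∈ τ. V is open in τ_Q iff π^{-1}(V) ∈ τ.
  V = {}: π^{-1}(V) = ∅ ∈ τ ✓.
  V = {[d=e]}: π^{-1}(V) = {d, e} ∉ τ ✗.
  V = {[f]}: π^{-1}(V) = {f} ∉ τ ✗.
  V = {[d=e], [f]}: π^{-1}(V) = {d, e, f} ∉ τ ✗.
  V = {[g=h]}: π^{-1}(V) = {g, h} ∉ τ ✗.
  V = {[d=e], [g=h]}: π^{-1}(V) = {d, e, g, h} ∈ τ ✓.
  V = {[f], [g=h]}: π^{-1}(V) = {f, g, h} ∉ τ ✗.
  V = {[d=e], [f], [g=h]}: π^{-1}(V) = {d, e, f, g, h} ∈ τ ✓.
Open sets in the quotient: τ_Q = {{}, {[d=e], [g=h]}, {[d=e], [f], [g=h]}} (3 elements).


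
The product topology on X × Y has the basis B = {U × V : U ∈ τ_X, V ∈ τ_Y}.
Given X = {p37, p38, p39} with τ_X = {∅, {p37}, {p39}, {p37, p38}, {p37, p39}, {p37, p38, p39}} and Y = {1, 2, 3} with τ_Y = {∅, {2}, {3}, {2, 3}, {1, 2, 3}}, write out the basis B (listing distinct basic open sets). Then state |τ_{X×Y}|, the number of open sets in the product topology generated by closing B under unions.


Basis B = {∅ × ∅, {p37} × {2}, {p37} × {3}, {p39} × {2}, {p39} × {3}, {p37} × {2, 3}, {p37, p38} × {2}, {p37, p39} × {2}, {p37, p38} × {3}, {p37, p39} × {3}, {p39} × {2, 3}, {p37} × {1, 2, 3}, {p37, p38, p39} × {2}, {p37, p38, p39} × {3}, {p39} × {1, 2, 3}, {p37, p38} × {2, 3}, {p37, p39} × {2, 3}, {p37, p38} × {1, 2, 3}, {p37, p39} × {1, 2, 3}, {p37, p38, p39} × {2, 3}, {p37, p38, p39} × {1, 2, 3}}; |τ_{X×Y}| = 70.

Enumerate products U × V with U ∈ τ_X, V ∈ τ_Y (deduplicated):
  ∅ × ∅ = {} (∅)
  {p37} × {2} = {(p37,2)}
  {p37} × {3} = {(p37,3)}
  {p39} × {2} = {(p39,2)}
  {p39} × {3} = {(p39,3)}
  {p37} × {2, 3} = {(p37,2), (p37,3)}
  {p37, p38} × {2} = {(p37,2), (p38,2)}
  {p37, p39} × {2} = {(p37,2), (p39,2)}
  {p37, p38} × {3} = {(p37,3), (p38,3)}
  {p37, p39} × {3} = {(p37,3), (p39,3)}
  {p39} × {2, 3} = {(p39,2), (p39,3)}
  {p37} × {1, 2, 3} = {(p37,1), (p37,2), (p37,3)}
  {p37, p38, p39} × {2} = {(p37,2), (p38,2), (p39,2)}
  {p37, p38, p39} × {3} = {(p37,3), (p38,3), (p39,3)}
  {p39} × {1, 2, 3} = {(p39,1), (p39,2), (p39,3)}
  {p37, p38} × {2, 3} = {(p37,2), (p37,3), (p38,2), (p38,3)}
  {p37, p39} × {2, 3} = {(p37,2), (p37,3), (p39,2), (p39,3)}
  {p37, p38} × {1, 2, 3} = {(p37,1), (p37,2), (p37,3), (p38,1), (p38,2), (p38,3)}
  {p37, p39} × {1, 2, 3} = {(p37,1), (p37,2), (p37,3), (p39,1), (p39,2), (p39,3)}
  {p37, p38, p39} × {2, 3} = {(p37,2), (p37,3), (p38,2), (p38,3), (p39,2), (p39,3)}
  {p37, p38, p39} × {1, 2, 3} = {(p37,1), (p37,2), (p37,3), (p38,1), (p38,2), (p38,3), (p39,1), (p39,2), (p39,3)}
These 21 distinct sets form the basis B.
Close under arbitrary unions to get τ_{X×Y}; counting gives |τ_{X×Y}| = 70.


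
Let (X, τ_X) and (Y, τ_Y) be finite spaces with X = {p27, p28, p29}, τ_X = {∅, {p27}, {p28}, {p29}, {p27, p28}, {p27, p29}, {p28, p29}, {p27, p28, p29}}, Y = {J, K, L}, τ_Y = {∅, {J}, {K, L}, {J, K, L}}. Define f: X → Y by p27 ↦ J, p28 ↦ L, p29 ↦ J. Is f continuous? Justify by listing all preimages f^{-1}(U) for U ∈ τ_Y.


f IS continuous.

Compute f^{-1}(U) for each U ∈ τ_Y:
  U = ∅: f^{-1}(U) = ∅ ∈ τ_X ✓.
  U = {J}: f^{-1}(U) = {p27, p29} ∈ τ_X ✓.
  U = {K, L}: f^{-1}(U) = {p28} ∈ τ_X ✓.
  U = {J, K, L}: f^{-1}(U) = {p27, p28, p29} ∈ τ_X ✓.
Every preimage lies in τ_X, so f IS continuous.


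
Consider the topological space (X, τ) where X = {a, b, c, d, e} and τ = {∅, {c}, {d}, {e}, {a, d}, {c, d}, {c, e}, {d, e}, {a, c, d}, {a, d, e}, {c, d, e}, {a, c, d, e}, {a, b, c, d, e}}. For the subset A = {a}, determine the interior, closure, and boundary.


int(A) = ∅, cl(A) = {a, b}, ∂A = {a, b}.

Closed sets in (X, τ) are complements of opens:
  closed(X, τ) = {∅, {b}, {a, b}, {b, c}, {b, e}, {a, b, c}, {a, b, d}, {a, b, e}, {b, c, e}, {a, b, c, d}, {a, b, c, e}, {a, b, d, e}, {a, b, c, d, e}}.
int(A) = ⋃ {U ∈ τ : U ⊆ A}. Opens contained in A: ∅.
Taking the union of these: int(A) = ∅.
cl(A) = ⋂ {C closed : A ⊆ C}. Closed sets containing A: {a, b}, {a, b, c}, {a, b, d}, {a, b, e}, {a, b, c, d}, {a, b, c, e}, {a, b, d, e}, {a, b, c, d, e}.
Intersecting these: cl(A) = {a, b}.
∂A = cl(A) ∖ int(A) = {a, b} ∖ ∅ = {a, b}.


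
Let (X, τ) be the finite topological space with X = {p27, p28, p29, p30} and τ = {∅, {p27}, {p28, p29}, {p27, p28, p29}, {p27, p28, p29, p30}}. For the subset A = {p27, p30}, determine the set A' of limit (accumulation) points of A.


A' = {p30}

For each x ∈ X, list the open sets U ∈ τ with x ∈ U, then check whether U ∩ (A ∖ {x}) ≠ ∅ for every such U.
  x = p27: open {p27} ∋ x has {p27} ∩ (A ∖ {p27}) = ∅, so x is NOT a limit point.
  x = p28: open {p28, p29} ∋ x has {p28, p29} ∩ (A ∖ {p28}) = ∅, so x is NOT a limit point.
  x = p29: open {p28, p29} ∋ x has {p28, p29} ∩ (A ∖ {p29}) = ∅, so x is NOT a limit point.
  x = p30: opens ∋ x are {p27, p28, p29, p30}; each meets A ∖ {p30}, so x IS a limit point.
Collecting: A' = {p30}.


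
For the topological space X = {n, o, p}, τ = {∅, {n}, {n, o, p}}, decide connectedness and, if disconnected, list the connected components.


(X, τ) is connected.

Find clopen sets (U ∈ τ with X ∖ U ∈ τ):
  U = ∅, X ∖ U = {n, o, p} — both open, so U is clopen.
  U = {n, o, p}, X ∖ U = ∅ — both open, so U is clopen.
Only trivial clopens (∅ and X) exist, so (X, τ) is connected.
Compute connected components by grouping points that agree on all clopens:
  component: {n, o, p}


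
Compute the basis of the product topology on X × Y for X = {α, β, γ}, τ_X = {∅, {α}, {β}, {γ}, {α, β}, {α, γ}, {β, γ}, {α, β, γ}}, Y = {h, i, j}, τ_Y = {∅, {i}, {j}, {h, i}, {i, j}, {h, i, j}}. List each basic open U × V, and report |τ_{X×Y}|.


Basis B = {∅ × ∅, {α} × {i}, {α} × {j}, {β} × {i}, {β} × {j}, {γ} × {i}, {γ} × {j}, {α} × {h, i}, {α} × {i, j}, {α, β} × {i}, {α, γ} × {i}, {α, β} × {j}, {α, γ} × {j}, {β} × {h, i}, {β} × {i, j}, {β, γ} × {i}, {β, γ} × {j}, {γ} × {h, i}, {γ} × {i, j}, {α} × {h, i, j}, {α, β, γ} × {i}, {α, β, γ} × {j}, {β} × {h, i, j}, {γ} × {h, i, j}, {α, β} × {h, i}, {α, γ} × {h, i}, {α, β} × {i, j}, {α, γ} × {i, j}, {β, γ} × {h, i}, {β, γ} × {i, j}, {α, β} × {h, i, j}, {α, γ} × {h, i, j}, {α, β, γ} × {h, i}, {α, β, γ} × {i, j}, {β, γ} × {h, i, j}, {α, β, γ} × {h, i, j}}; |τ_{X×Y}| = 216.

Enumerate products U × V with U ∈ τ_X, V ∈ τ_Y (deduplicated):
  ∅ × ∅ = {} (∅)
  {α} × {i} = {(α,i)}
  {α} × {j} = {(α,j)}
  {β} × {i} = {(β,i)}
  {β} × {j} = {(β,j)}
  {γ} × {i} = {(γ,i)}
  {γ} × {j} = {(γ,j)}
  {α} × {h, i} = {(α,h), (α,i)}
  {α} × {i, j} = {(α,i), (α,j)}
  {α, β} × {i} = {(α,i), (β,i)}
  {α, γ} × {i} = {(α,i), (γ,i)}
  {α, β} × {j} = {(α,j), (β,j)}
  {α, γ} × {j} = {(α,j), (γ,j)}
  {β} × {h, i} = {(β,h), (β,i)}
  {β} × {i, j} = {(β,i), (β,j)}
  {β, γ} × {i} = {(β,i), (γ,i)}
  {β, γ} × {j} = {(β,j), (γ,j)}
  {γ} × {h, i} = {(γ,h), (γ,i)}
  {γ} × {i, j} = {(γ,i), (γ,j)}
  {α} × {h, i, j} = {(α,h), (α,i), (α,j)}
  {α, β, γ} × {i} = {(α,i), (β,i), (γ,i)}
  {α, β, γ} × {j} = {(α,j), (β,j), (γ,j)}
  {β} × {h, i, j} = {(β,h), (β,i), (β,j)}
  {γ} × {h, i, j} = {(γ,h), (γ,i), (γ,j)}
  {α, β} × {h, i} = {(α,h), (α,i), (β,h), (β,i)}
  {α, γ} × {h, i} = {(α,h), (α,i), (γ,h), (γ,i)}
  {α, β} × {i, j} = {(α,i), (α,j), (β,i), (β,j)}
  {α, γ} × {i, j} = {(α,i), (α,j), (γ,i), (γ,j)}
  {β, γ} × {h, i} = {(β,h), (β,i), (γ,h), (γ,i)}
  {β, γ} × {i, j} = {(β,i), (β,j), (γ,i), (γ,j)}
  {α, β} × {h, i, j} = {(α,h), (α,i), (α,j), (β,h), (β,i), (β,j)}
  {α, γ} × {h, i, j} = {(α,h), (α,i), (α,j), (γ,h), (γ,i), (γ,j)}
  {α, β, γ} × {h, i} = {(α,h), (α,i), (β,h), (β,i), (γ,h), (γ,i)}
  {α, β, γ} × {i, j} = {(α,i), (α,j), (β,i), (β,j), (γ,i), (γ,j)}
  {β, γ} × {h, i, j} = {(β,h), (β,i), (β,j), (γ,h), (γ,i), (γ,j)}
  {α, β, γ} × {h, i, j} = {(α,h), (α,i), (α,j), (β,h), (β,i), (β,j), (γ,h), (γ,i), (γ,j)}
These 36 distinct sets form the basis B.
Close under arbitrary unions to get τ_{X×Y}; counting gives |τ_{X×Y}| = 216.


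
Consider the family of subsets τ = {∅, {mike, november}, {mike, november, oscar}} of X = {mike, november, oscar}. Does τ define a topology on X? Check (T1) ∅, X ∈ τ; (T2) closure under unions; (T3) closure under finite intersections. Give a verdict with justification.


τ IS a topology on X.

Axiom (T1): ∅ ∈ τ? Yes; X ∈ τ? Yes.
Axiom (T2/T3): check pairwise unions and intersections of members of τ.
All pairwise intersections and unions checked — each lies in τ. Therefore τ satisfies (T1), (T2), (T3): it IS a topology on X.


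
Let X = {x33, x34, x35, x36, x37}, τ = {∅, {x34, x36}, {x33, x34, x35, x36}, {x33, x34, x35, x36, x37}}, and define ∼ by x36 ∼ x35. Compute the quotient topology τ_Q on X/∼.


X/∼ = {[x33], [x34], [x35=x36], [x37]}; |τ_Q| = 3.

Equivalence classes: [x33], [x34], [x35=x36], [x37].
Quotient map π: X → X/∼ sends x33 ↦ [x33], x34 ↦ [x34], x35 ↦ [x35=x36], x36 ↦ [x35=x36], x37 ↦ [x37].
For each subset V ⊆ X/∼, compute π^{-1}(V) ⊆ X and check whether π^{-1}(V) ∈ τ. V is open in τ_Q iff π^{-1}(V) ∈ τ.
  V = {}: π^{-1}(V) = ∅ ∈ τ ✓.
  V = {[x33]}: π^{-1}(V) = {x33} ∉ τ ✗.
  V = {[x34]}: π^{-1}(V) = {x34} ∉ τ ✗.
  V = {[x33], [x34]}: π^{-1}(V) = {x33, x34} ∉ τ ✗.
  V = {[x35=x36]}: π^{-1}(V) = {x35, x36} ∉ τ ✗.
  V = {[x33], [x35=x36]}: π^{-1}(V) = {x33, x35, x36} ∉ τ ✗.
  V = {[x34], [x35=x36]}: π^{-1}(V) = {x34, x35, x36} ∉ τ ✗.
  V = {[x33], [x34], [x35=x36]}: π^{-1}(V) = {x33, x34, x35, x36} ∈ τ ✓.
  V = {[x37]}: π^{-1}(V) = {x37} ∉ τ ✗.
  V = {[x33], [x37]}: π^{-1}(V) = {x33, x37} ∉ τ ✗.
  V = {[x34], [x37]}: π^{-1}(V) = {x34, x37} ∉ τ ✗.
  V = {[x33], [x34], [x37]}: π^{-1}(V) = {x33, x34, x37} ∉ τ ✗.
  V = {[x35=x36], [x37]}: π^{-1}(V) = {x35, x36, x37} ∉ τ ✗.
  V = {[x33], [x35=x36], [x37]}: π^{-1}(V) = {x33, x35, x36, x37} ∉ τ ✗.
  V = {[x34], [x35=x36], [x37]}: π^{-1}(V) = {x34, x35, x36, x37} ∉ τ ✗.
  V = {[x33], [x34], [x35=x36], [x37]}: π^{-1}(V) = {x33, x34, x35, x36, x37} ∈ τ ✓.
Open sets in the quotient: τ_Q = {{}, {[x33], [x34], [x35=x36]}, {[x33], [x34], [x35=x36], [x37]}} (3 elements).


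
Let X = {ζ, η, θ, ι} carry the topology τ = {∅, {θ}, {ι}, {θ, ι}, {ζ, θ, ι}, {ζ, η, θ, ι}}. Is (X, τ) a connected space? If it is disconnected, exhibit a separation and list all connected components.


(X, τ) is connected.

Find clopen sets (U ∈ τ with X ∖ U ∈ τ):
  U = ∅, X ∖ U = {ζ, η, θ, ι} — both open, so U is clopen.
  U = {ζ, η, θ, ι}, X ∖ U = ∅ — both open, so U is clopen.
Only trivial clopens (∅ and X) exist, so (X, τ) is connected.
Compute connected components by grouping points that agree on all clopens:
  component: {ζ, η, θ, ι}


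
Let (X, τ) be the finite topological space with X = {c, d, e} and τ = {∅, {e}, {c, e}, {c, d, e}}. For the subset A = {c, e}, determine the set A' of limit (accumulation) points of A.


A' = {c, d}

For each x ∈ X, list the open sets U ∈ τ with x ∈ U, then check whether U ∩ (A ∖ {x}) ≠ ∅ for every such U.
  x = c: opens ∋ x are {c, e}, {c, d, e}; each meets A ∖ {c}, so x IS a limit point.
  x = d: opens ∋ x are {c, d, e}; each meets A ∖ {d}, so x IS a limit point.
  x = e: open {e} ∋ x has {e} ∩ (A ∖ {e}) = ∅, so x is NOT a limit point.
Collecting: A' = {c, d}.


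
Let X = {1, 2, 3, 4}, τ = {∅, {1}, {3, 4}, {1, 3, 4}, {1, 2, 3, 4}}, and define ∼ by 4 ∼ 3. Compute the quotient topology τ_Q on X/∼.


X/∼ = {[1], [2], [3=4]}; |τ_Q| = 5.

Equivalence classes: [1], [2], [3=4].
Quotient map π: X → X/∼ sends 1 ↦ [1], 2 ↦ [2], 3 ↦ [3=4], 4 ↦ [3=4].
For each subset V ⊆ X/∼, compute π^{-1}(V) ⊆ X and check whether π^{-1}(V) ∈ τ. V is open in τ_Q iff π^{-1}(V) ∈ τ.
  V = {}: π^{-1}(V) = ∅ ∈ τ ✓.
  V = {[1]}: π^{-1}(V) = {1} ∈ τ ✓.
  V = {[2]}: π^{-1}(V) = {2} ∉ τ ✗.
  V = {[1], [2]}: π^{-1}(V) = {1, 2} ∉ τ ✗.
  V = {[3=4]}: π^{-1}(V) = {3, 4} ∈ τ ✓.
  V = {[1], [3=4]}: π^{-1}(V) = {1, 3, 4} ∈ τ ✓.
  V = {[2], [3=4]}: π^{-1}(V) = {2, 3, 4} ∉ τ ✗.
  V = {[1], [2], [3=4]}: π^{-1}(V) = {1, 2, 3, 4} ∈ τ ✓.
Open sets in the quotient: τ_Q = {{}, {[1]}, {[3=4]}, {[1], [3=4]}, {[1], [2], [3=4]}} (5 elements).


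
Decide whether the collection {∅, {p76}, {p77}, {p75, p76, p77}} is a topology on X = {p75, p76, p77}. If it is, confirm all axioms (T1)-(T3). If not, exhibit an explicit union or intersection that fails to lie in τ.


τ is NOT a topology on X.

Axiom (T1): ∅ ∈ τ? Yes; X ∈ τ? Yes.
Axiom (T2/T3): check pairwise unions and intersections of members of τ.
Counterexample for (T2): {p76} ∪ {p77} = {p76, p77} ∉ τ. Therefore τ is NOT a topology.


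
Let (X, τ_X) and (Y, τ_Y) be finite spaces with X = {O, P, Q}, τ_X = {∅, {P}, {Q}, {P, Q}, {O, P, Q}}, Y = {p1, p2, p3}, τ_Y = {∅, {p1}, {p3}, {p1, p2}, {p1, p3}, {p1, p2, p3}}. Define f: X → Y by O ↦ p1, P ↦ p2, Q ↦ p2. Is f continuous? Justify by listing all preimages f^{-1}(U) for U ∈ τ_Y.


f is NOT continuous.

Compute f^{-1}(U) for each U ∈ τ_Y:
  U = ∅: f^{-1}(U) = ∅ ∈ τ_X ✓.
  U = {p1}: f^{-1}(U) = {O} ∉ τ_X ✗.
  U = {p3}: f^{-1}(U) = ∅ ∈ τ_X ✓.
  U = {p1, p2}: f^{-1}(U) = {O, P, Q} ∈ τ_X ✓.
  U = {p1, p3}: f^{-1}(U) = {O} ∉ τ_X ✗.
  U = {p1, p2, p3}: f^{-1}(U) = {O, P, Q} ∈ τ_X ✓.
Found U = {p1} with f^{-1}(U) = {O} not in τ_X. Therefore f is NOT continuous.


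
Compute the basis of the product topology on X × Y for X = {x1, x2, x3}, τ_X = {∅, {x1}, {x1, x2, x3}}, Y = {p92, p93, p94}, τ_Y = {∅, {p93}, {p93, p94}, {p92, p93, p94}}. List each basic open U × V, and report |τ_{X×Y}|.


Basis B = {∅ × ∅, {x1} × {p93}, {x1} × {p93, p94}, {x1} × {p92, p93, p94}, {x1, x2, x3} × {p93}, {x1, x2, x3} × {p93, p94}, {x1, x2, x3} × {p92, p93, p94}}; |τ_{X×Y}| = 10.

Enumerate products U × V with U ∈ τ_X, V ∈ τ_Y (deduplicated):
  ∅ × ∅ = {} (∅)
  {x1} × {p93} = {(x1,p93)}
  {x1} × {p93, p94} = {(x1,p93), (x1,p94)}
  {x1} × {p92, p93, p94} = {(x1,p92), (x1,p93), (x1,p94)}
  {x1, x2, x3} × {p93} = {(x1,p93), (x2,p93), (x3,p93)}
  {x1, x2, x3} × {p93, p94} = {(x1,p93), (x1,p94), (x2,p93), (x2,p94), (x3,p93), (x3,p94)}
  {x1, x2, x3} × {p92, p93, p94} = {(x1,p92), (x1,p93), (x1,p94), (x2,p92), (x2,p93), (x2,p94), (x3,p92), (x3,p93), (x3,p94)}
These 7 distinct sets form the basis B.
Close under arbitrary unions to get τ_{X×Y}; counting gives |τ_{X×Y}| = 10.


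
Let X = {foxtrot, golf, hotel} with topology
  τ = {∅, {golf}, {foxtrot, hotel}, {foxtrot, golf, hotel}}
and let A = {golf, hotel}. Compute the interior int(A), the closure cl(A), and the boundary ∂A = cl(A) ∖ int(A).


int(A) = {golf}, cl(A) = {foxtrot, golf, hotel}, ∂A = {foxtrot, hotel}.

Closed sets in (X, τ) are complements of opens:
  closed(X, τ) = {∅, {golf}, {foxtrot, hotel}, {foxtrot, golf, hotel}}.
int(A) = ⋃ {U ∈ τ : U ⊆ A}. Opens contained in A: ∅, {golf}.
Taking the union of these: int(A) = {golf}.
cl(A) = ⋂ {C closed : A ⊆ C}. Closed sets containing A: {foxtrot, golf, hotel}.
Intersecting these: cl(A) = {foxtrot, golf, hotel}.
∂A = cl(A) ∖ int(A) = {foxtrot, golf, hotel} ∖ {golf} = {foxtrot, hotel}.
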